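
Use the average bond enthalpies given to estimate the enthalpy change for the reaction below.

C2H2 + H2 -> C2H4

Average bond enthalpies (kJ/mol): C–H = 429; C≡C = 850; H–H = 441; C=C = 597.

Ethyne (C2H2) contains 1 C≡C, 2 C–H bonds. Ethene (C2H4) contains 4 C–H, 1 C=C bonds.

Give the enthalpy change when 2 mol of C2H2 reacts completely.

Bonds broken (reactants):
  C≡C: 1 × 850 = 850
  C–H: 2 × 429 = 858
  H–H: 1 × 441 = 441
  Σ(broken) = 2149 kJ
Bonds formed (products):
  C–H: 4 × 429 = 1716
  C=C: 1 × 597 = 597
  Σ(formed) = 2313 kJ
ΔH = Σ(broken) − Σ(formed) = 2149 − 2313 = −164 kJ
For 2× the reaction as written: 2 × (−164) = −328 kJ

ΔH = −328 kJ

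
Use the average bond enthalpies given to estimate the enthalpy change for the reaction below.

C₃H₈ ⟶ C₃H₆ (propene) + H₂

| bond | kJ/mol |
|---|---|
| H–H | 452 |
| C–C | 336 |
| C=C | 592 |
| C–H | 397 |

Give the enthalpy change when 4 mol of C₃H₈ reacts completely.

ΔH = +344 kJ

Bonds broken (reactants):
  C–C: 2 × 336 = 672
  C–H: 8 × 397 = 3176
  Σ(broken) = 3848 kJ
Bonds formed (products):
  C–C: 1 × 336 = 336
  C–H: 6 × 397 = 2382
  C=C: 1 × 592 = 592
  H–H: 1 × 452 = 452
  Σ(formed) = 3762 kJ
ΔH = Σ(broken) − Σ(formed) = 3848 − 3762 = +86 kJ
For 4× the reaction as written: 4 × (+86) = +344 kJ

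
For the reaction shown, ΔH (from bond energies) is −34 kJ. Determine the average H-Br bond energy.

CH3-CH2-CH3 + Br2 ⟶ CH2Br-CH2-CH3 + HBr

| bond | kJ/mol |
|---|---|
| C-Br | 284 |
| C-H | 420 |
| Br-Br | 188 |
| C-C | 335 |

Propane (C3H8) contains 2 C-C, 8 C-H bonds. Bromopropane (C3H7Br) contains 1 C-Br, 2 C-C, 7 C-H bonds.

D(H-Br) ≈ 358 kJ/mol

Let D be the H-Br bond energy.
Σ(broken) = 1×188 + 2×335 + 8×420 = 4218
Σ(formed) = 1×284 + 2×335 + 7×420 + 1×D = 3894 + D
ΔH = Σ(broken) − Σ(formed) = (4218) − (3894 + D) = +324 − D
Setting this equal to −34 kJ gives D = 358 kJ/mol.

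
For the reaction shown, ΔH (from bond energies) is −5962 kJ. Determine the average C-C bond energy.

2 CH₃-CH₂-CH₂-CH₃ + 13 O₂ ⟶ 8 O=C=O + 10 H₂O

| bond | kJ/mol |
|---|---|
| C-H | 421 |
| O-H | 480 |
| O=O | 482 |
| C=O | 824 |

Let D be the C-C bond energy.
Σ(broken) = 6×D + 20×421 + 13×482 = 14686 + 6D
Σ(formed) = 16×824 + 20×480 = 22784
ΔH = Σ(broken) − Σ(formed) = (14686 + 6D) − (22784) = −8098 + 6D
Setting this equal to −5962 kJ gives 6D = 2136, so D = 356 kJ/mol.

D(C-C) ≈ 356 kJ/mol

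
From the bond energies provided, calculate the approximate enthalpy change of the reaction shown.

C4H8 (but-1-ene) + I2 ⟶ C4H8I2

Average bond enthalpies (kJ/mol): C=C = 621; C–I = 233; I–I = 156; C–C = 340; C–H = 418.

ΔH ≈ −29 kJ

Bonds broken (reactants):
  C–C: 2 × 340 = 680
  C–H: 8 × 418 = 3344
  C=C: 1 × 621 = 621
  I–I: 1 × 156 = 156
  Σ(broken) = 4801 kJ
Bonds formed (products):
  C–C: 3 × 340 = 1020
  C–H: 8 × 418 = 3344
  C–I: 2 × 233 = 466
  Σ(formed) = 4830 kJ
ΔH = Σ(broken) − Σ(formed) = 4801 − 4830 = −29 kJ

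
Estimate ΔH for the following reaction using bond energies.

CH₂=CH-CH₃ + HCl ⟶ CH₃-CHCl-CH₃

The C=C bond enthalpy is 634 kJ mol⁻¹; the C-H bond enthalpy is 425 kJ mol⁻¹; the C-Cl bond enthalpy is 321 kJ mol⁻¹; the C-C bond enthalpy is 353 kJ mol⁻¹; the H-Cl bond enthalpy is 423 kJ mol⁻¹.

Bonds broken (reactants):
  C-C: 1 × 353 = 353
  C-H: 6 × 425 = 2550
  C=C: 1 × 634 = 634
  H-Cl: 1 × 423 = 423
  Σ(broken) = 3960 kJ
Bonds formed (products):
  C-C: 2 × 353 = 706
  C-Cl: 1 × 321 = 321
  C-H: 7 × 425 = 2975
  Σ(formed) = 4002 kJ
ΔH = Σ(broken) − Σ(formed) = 3960 − 4002 = −42 kJ

ΔH ≈ −42 kJ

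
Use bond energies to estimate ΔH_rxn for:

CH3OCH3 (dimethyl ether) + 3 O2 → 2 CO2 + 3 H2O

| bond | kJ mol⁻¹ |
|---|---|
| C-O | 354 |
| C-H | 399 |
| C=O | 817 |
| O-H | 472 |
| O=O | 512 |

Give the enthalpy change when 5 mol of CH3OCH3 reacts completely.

Bonds broken (reactants):
  C-H: 6 × 399 = 2394
  C-O: 2 × 354 = 708
  O=O: 3 × 512 = 1536
  Σ(broken) = 4638 kJ
Bonds formed (products):
  C=O: 4 × 817 = 3268
  O-H: 6 × 472 = 2832
  Σ(formed) = 6100 kJ
ΔH = Σ(broken) − Σ(formed) = 4638 − 6100 = −1462 kJ
For 5× the reaction as written: 5 × (−1462) = −7310 kJ

ΔH = −7310 kJ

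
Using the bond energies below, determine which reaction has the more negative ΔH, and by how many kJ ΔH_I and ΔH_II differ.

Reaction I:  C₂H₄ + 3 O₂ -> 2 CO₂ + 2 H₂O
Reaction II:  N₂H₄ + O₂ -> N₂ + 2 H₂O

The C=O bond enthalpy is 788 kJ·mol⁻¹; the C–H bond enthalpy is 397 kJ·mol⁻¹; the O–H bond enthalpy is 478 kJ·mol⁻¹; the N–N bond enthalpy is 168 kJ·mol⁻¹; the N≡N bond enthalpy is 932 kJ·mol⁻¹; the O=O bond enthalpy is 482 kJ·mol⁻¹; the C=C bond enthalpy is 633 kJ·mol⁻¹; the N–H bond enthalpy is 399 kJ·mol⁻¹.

Reaction I, by 799 kJ

Reaction I:
  Bonds broken (reactants):
    C–H: 4 × 397 = 1588
    C=C: 1 × 633 = 633
    O=O: 3 × 482 = 1446
    Σ(broken) = 3667 kJ
  Bonds formed (products):
    C=O: 4 × 788 = 3152
    O–H: 4 × 478 = 1912
    Σ(formed) = 5064 kJ
  ΔH_I = 3667 − 5064 = −1397 kJ
Reaction II:
  Bonds broken (reactants):
    N–H: 4 × 399 = 1596
    N–N: 1 × 168 = 168
    O=O: 1 × 482 = 482
    Σ(broken) = 2246 kJ
  Bonds formed (products):
    N≡N: 1 × 932 = 932
    O–H: 4 × 478 = 1912
    Σ(formed) = 2844 kJ
  ΔH_II = 2246 − 2844 = −598 kJ
ΔH_I − ΔH_II = −799 kJ, so reaction I has the more negative ΔH; |ΔH_I − ΔH_II| = 799 kJ.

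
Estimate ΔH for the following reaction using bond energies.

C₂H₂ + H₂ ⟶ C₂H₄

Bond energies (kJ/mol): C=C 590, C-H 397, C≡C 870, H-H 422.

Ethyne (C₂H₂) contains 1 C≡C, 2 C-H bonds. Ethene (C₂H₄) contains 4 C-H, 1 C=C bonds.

Bonds broken (reactants):
  C≡C: 1 × 870 = 870
  C-H: 2 × 397 = 794
  H-H: 1 × 422 = 422
  Σ(broken) = 2086 kJ
Bonds formed (products):
  C-H: 4 × 397 = 1588
  C=C: 1 × 590 = 590
  Σ(formed) = 2178 kJ
ΔH = Σ(broken) − Σ(formed) = 2086 − 2178 = −92 kJ

ΔH ≈ −92 kJ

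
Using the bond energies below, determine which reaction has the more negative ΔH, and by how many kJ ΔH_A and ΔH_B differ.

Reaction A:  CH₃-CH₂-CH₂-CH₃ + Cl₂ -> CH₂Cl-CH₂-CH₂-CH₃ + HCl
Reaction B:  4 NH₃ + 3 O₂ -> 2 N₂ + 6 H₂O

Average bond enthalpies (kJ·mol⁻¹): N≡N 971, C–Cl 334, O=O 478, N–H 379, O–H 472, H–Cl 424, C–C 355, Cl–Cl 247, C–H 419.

Reaction A:
  Bonds broken (reactants):
    C–C: 3 × 355 = 1065
    C–H: 10 × 419 = 4190
    Cl–Cl: 1 × 247 = 247
    Σ(broken) = 5502 kJ
  Bonds formed (products):
    C–C: 3 × 355 = 1065
    C–Cl: 1 × 334 = 334
    C–H: 9 × 419 = 3771
    H–Cl: 1 × 424 = 424
    Σ(formed) = 5594 kJ
  ΔH_A = 5502 − 5594 = −92 kJ
Reaction B:
  Bonds broken (reactants):
    N–H: 12 × 379 = 4548
    O=O: 3 × 478 = 1434
    Σ(broken) = 5982 kJ
  Bonds formed (products):
    N≡N: 2 × 971 = 1942
    O–H: 12 × 472 = 5664
    Σ(formed) = 7606 kJ
  ΔH_B = 5982 − 7606 = −1624 kJ
ΔH_A − ΔH_B = +1532 kJ, so reaction B has the more negative ΔH; |ΔH_A − ΔH_B| = 1532 kJ.

Reaction B, by 1532 kJ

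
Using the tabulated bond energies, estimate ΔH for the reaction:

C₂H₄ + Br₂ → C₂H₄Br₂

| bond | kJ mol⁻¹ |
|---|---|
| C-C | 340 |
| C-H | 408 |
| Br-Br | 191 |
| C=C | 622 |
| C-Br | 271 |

ΔH ≈ −69 kJ

Bonds broken (reactants):
  Br-Br: 1 × 191 = 191
  C-H: 4 × 408 = 1632
  C=C: 1 × 622 = 622
  Σ(broken) = 2445 kJ
Bonds formed (products):
  C-Br: 2 × 271 = 542
  C-C: 1 × 340 = 340
  C-H: 4 × 408 = 1632
  Σ(formed) = 2514 kJ
ΔH = Σ(broken) − Σ(formed) = 2445 − 2514 = −69 kJ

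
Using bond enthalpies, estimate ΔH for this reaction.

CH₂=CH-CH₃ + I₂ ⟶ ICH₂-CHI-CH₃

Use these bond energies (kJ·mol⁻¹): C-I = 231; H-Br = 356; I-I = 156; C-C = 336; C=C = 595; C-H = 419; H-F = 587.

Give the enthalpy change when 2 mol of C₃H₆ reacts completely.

ΔH = −94 kJ

Bonds broken (reactants):
  C-C: 1 × 336 = 336
  C-H: 6 × 419 = 2514
  C=C: 1 × 595 = 595
  I-I: 1 × 156 = 156
  Σ(broken) = 3601 kJ
Bonds formed (products):
  C-C: 2 × 336 = 672
  C-H: 6 × 419 = 2514
  C-I: 2 × 231 = 462
  Σ(formed) = 3648 kJ
ΔH = Σ(broken) − Σ(formed) = 3601 − 3648 = −47 kJ
For 2× the reaction as written: 2 × (−47) = −94 kJ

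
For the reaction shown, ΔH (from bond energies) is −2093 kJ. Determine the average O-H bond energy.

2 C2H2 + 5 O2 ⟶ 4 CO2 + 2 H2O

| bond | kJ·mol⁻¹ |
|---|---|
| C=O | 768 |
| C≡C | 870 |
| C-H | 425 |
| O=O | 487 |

D(O-H) ≈ 456 kJ/mol

Let D be the O-H bond energy.
Σ(broken) = 2×870 + 4×425 + 5×487 = 5875
Σ(formed) = 8×768 + 4×D = 6144 + 4D
ΔH = Σ(broken) − Σ(formed) = (5875) − (6144 + 4D) = −269 − 4D
Setting this equal to −2093 kJ gives 4D = 1824, so D = 456 kJ/mol.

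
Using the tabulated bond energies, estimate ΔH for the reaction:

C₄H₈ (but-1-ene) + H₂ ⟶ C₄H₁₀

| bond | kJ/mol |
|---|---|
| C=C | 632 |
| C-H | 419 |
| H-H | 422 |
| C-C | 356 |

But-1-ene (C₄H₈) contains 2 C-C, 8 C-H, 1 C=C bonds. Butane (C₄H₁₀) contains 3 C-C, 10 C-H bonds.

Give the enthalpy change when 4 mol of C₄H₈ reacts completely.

ΔH = −560 kJ

Bonds broken (reactants):
  C-C: 2 × 356 = 712
  C-H: 8 × 419 = 3352
  C=C: 1 × 632 = 632
  H-H: 1 × 422 = 422
  Σ(broken) = 5118 kJ
Bonds formed (products):
  C-C: 3 × 356 = 1068
  C-H: 10 × 419 = 4190
  Σ(formed) = 5258 kJ
ΔH = Σ(broken) − Σ(formed) = 5118 − 5258 = −140 kJ
For 4× the reaction as written: 4 × (−140) = −560 kJ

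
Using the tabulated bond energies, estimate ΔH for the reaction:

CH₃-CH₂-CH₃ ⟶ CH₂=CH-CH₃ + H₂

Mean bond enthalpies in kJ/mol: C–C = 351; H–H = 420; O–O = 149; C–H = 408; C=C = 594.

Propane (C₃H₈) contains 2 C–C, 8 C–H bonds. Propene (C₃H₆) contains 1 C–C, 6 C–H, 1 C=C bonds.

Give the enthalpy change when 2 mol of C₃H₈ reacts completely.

ΔH = +306 kJ

Bonds broken (reactants):
  C–C: 2 × 351 = 702
  C–H: 8 × 408 = 3264
  Σ(broken) = 3966 kJ
Bonds formed (products):
  C–C: 1 × 351 = 351
  C–H: 6 × 408 = 2448
  C=C: 1 × 594 = 594
  H–H: 1 × 420 = 420
  Σ(formed) = 3813 kJ
ΔH = Σ(broken) − Σ(formed) = 3966 − 3813 = +153 kJ
For 2× the reaction as written: 2 × (+153) = +306 kJ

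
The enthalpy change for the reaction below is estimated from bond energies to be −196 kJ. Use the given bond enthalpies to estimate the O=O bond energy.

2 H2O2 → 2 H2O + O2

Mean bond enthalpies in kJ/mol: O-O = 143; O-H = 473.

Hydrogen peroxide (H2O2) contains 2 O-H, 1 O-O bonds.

Let D be the O=O bond energy.
Σ(broken) = 4×473 + 2×143 = 2178
Σ(formed) = 4×473 + 1×D = 1892 + D
ΔH = Σ(broken) − Σ(formed) = (2178) − (1892 + D) = +286 − D
Setting this equal to −196 kJ gives D = 482 kJ/mol.

D(O=O) ≈ 482 kJ/mol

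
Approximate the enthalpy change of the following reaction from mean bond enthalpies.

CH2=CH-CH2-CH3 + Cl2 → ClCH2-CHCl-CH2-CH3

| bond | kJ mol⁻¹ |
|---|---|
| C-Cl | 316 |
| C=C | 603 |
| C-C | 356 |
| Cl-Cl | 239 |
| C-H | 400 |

ΔH ≈ −146 kJ

Bonds broken (reactants):
  C-C: 2 × 356 = 712
  C-H: 8 × 400 = 3200
  C=C: 1 × 603 = 603
  Cl-Cl: 1 × 239 = 239
  Σ(broken) = 4754 kJ
Bonds formed (products):
  C-C: 3 × 356 = 1068
  C-Cl: 2 × 316 = 632
  C-H: 8 × 400 = 3200
  Σ(formed) = 4900 kJ
ΔH = Σ(broken) − Σ(formed) = 4754 − 4900 = −146 kJ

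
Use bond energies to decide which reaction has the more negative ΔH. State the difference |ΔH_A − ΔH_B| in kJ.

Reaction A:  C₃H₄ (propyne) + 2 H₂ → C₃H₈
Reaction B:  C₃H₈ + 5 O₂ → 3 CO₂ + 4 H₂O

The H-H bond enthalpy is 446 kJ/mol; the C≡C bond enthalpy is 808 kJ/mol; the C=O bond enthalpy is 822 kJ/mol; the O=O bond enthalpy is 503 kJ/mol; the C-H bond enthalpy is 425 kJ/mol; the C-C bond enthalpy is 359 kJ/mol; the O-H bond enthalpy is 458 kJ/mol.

Reaction A:
  Bonds broken (reactants):
    C≡C: 1 × 808 = 808
    C-C: 1 × 359 = 359
    C-H: 4 × 425 = 1700
    H-H: 2 × 446 = 892
    Σ(broken) = 3759 kJ
  Bonds formed (products):
    C-C: 2 × 359 = 718
    C-H: 8 × 425 = 3400
    Σ(formed) = 4118 kJ
  ΔH_A = 3759 − 4118 = −359 kJ
Reaction B:
  Bonds broken (reactants):
    C-C: 2 × 359 = 718
    C-H: 8 × 425 = 3400
    O=O: 5 × 503 = 2515
    Σ(broken) = 6633 kJ
  Bonds formed (products):
    C=O: 6 × 822 = 4932
    O-H: 8 × 458 = 3664
    Σ(formed) = 8596 kJ
  ΔH_B = 6633 − 8596 = −1963 kJ
ΔH_A − ΔH_B = +1604 kJ, so reaction B has the more negative ΔH; |ΔH_A − ΔH_B| = 1604 kJ.

Reaction B, by 1604 kJ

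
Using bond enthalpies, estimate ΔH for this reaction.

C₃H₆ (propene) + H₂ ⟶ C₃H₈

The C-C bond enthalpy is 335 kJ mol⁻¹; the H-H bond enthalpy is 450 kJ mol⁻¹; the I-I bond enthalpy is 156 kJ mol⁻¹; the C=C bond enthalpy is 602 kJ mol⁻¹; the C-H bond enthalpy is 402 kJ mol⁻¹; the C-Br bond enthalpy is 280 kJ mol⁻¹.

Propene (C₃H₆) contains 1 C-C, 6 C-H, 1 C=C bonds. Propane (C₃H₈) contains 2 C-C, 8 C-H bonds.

Bonds broken (reactants):
  C-C: 1 × 335 = 335
  C-H: 6 × 402 = 2412
  C=C: 1 × 602 = 602
  H-H: 1 × 450 = 450
  Σ(broken) = 3799 kJ
Bonds formed (products):
  C-C: 2 × 335 = 670
  C-H: 8 × 402 = 3216
  Σ(formed) = 3886 kJ
ΔH = Σ(broken) − Σ(formed) = 3799 − 3886 = −87 kJ

ΔH ≈ −87 kJ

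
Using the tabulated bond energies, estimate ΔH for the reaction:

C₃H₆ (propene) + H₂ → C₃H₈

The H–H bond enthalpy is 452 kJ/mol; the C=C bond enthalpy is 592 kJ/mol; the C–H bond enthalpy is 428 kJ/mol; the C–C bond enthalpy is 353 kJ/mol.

Bonds broken (reactants):
  C–C: 1 × 353 = 353
  C–H: 6 × 428 = 2568
  C=C: 1 × 592 = 592
  H–H: 1 × 452 = 452
  Σ(broken) = 3965 kJ
Bonds formed (products):
  C–C: 2 × 353 = 706
  C–H: 8 × 428 = 3424
  Σ(formed) = 4130 kJ
ΔH = Σ(broken) − Σ(formed) = 3965 − 4130 = −165 kJ

ΔH ≈ −165 kJ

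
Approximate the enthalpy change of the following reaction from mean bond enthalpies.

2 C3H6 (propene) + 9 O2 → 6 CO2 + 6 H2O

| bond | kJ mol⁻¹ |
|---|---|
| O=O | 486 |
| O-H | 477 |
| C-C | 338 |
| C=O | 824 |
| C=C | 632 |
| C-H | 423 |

ΔH ≈ −4222 kJ

Bonds broken (reactants):
  C-C: 2 × 338 = 676
  C-H: 12 × 423 = 5076
  C=C: 2 × 632 = 1264
  O=O: 9 × 486 = 4374
  Σ(broken) = 11390 kJ
Bonds formed (products):
  C=O: 12 × 824 = 9888
  O-H: 12 × 477 = 5724
  Σ(formed) = 15612 kJ
ΔH = Σ(broken) − Σ(formed) = 11390 − 15612 = −4222 kJ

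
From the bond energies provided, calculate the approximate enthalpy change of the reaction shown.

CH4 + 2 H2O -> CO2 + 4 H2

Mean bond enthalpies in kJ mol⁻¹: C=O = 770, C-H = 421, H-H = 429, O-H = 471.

ΔH ≈ +312 kJ

Bonds broken (reactants):
  C-H: 4 × 421 = 1684
  O-H: 4 × 471 = 1884
  Σ(broken) = 3568 kJ
Bonds formed (products):
  C=O: 2 × 770 = 1540
  H-H: 4 × 429 = 1716
  Σ(formed) = 3256 kJ
ΔH = Σ(broken) − Σ(formed) = 3568 − 3256 = +312 kJ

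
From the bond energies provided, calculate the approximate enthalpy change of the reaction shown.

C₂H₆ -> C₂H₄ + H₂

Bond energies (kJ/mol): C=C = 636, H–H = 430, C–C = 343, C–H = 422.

Bonds broken (reactants):
  C–C: 1 × 343 = 343
  C–H: 6 × 422 = 2532
  Σ(broken) = 2875 kJ
Bonds formed (products):
  C–H: 4 × 422 = 1688
  C=C: 1 × 636 = 636
  H–H: 1 × 430 = 430
  Σ(formed) = 2754 kJ
ΔH = Σ(broken) − Σ(formed) = 2875 − 2754 = +121 kJ

ΔH ≈ +121 kJ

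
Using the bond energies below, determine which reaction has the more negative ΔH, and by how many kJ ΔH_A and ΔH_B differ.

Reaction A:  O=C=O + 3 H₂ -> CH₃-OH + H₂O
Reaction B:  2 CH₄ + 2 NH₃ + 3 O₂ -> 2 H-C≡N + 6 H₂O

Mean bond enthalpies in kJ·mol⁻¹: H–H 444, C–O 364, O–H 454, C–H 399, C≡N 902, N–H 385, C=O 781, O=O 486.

Reaction B, by 1061 kJ

Reaction A:
  Bonds broken (reactants):
    C=O: 2 × 781 = 1562
    H–H: 3 × 444 = 1332
    Σ(broken) = 2894 kJ
  Bonds formed (products):
    C–H: 3 × 399 = 1197
    C–O: 1 × 364 = 364
    O–H: 3 × 454 = 1362
    Σ(formed) = 2923 kJ
  ΔH_A = 2894 − 2923 = −29 kJ
Reaction B:
  Bonds broken (reactants):
    C–H: 8 × 399 = 3192
    N–H: 6 × 385 = 2310
    O=O: 3 × 486 = 1458
    Σ(broken) = 6960 kJ
  Bonds formed (products):
    C≡N: 2 × 902 = 1804
    C–H: 2 × 399 = 798
    O–H: 12 × 454 = 5448
    Σ(formed) = 8050 kJ
  ΔH_B = 6960 − 8050 = −1090 kJ
ΔH_A − ΔH_B = +1061 kJ, so reaction B has the more negative ΔH; |ΔH_A − ΔH_B| = 1061 kJ.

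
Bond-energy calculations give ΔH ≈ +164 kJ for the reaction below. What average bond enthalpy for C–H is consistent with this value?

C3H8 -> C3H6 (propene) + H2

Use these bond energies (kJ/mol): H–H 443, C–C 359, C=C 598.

Let D be the C–H bond energy.
Σ(broken) = 2×359 + 8×D = 718 + 8D
Σ(formed) = 1×359 + 6×D + 1×598 + 1×443 = 1400 + 6D
ΔH = Σ(broken) − Σ(formed) = (718 + 8D) − (1400 + 6D) = −682 + 2D
Setting this equal to +164 kJ gives 2D = 846, so D = 423 kJ/mol.

D(C–H) ≈ 423 kJ/mol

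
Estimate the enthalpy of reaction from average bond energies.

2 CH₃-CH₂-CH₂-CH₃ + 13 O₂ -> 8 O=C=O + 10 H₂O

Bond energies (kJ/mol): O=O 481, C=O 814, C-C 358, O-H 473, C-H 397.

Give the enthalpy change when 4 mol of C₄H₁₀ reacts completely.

ΔH = −12286 kJ

Bonds broken (reactants):
  C-C: 6 × 358 = 2148
  C-H: 20 × 397 = 7940
  O=O: 13 × 481 = 6253
  Σ(broken) = 16341 kJ
Bonds formed (products):
  C=O: 16 × 814 = 13024
  O-H: 20 × 473 = 9460
  Σ(formed) = 22484 kJ
ΔH = Σ(broken) − Σ(formed) = 16341 − 22484 = −6143 kJ
For 2× the reaction as written: 2 × (−6143) = −12286 kJ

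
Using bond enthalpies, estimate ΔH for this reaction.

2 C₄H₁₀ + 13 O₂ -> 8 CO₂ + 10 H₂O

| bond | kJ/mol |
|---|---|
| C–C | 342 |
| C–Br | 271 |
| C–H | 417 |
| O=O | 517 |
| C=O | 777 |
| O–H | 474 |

Bonds broken (reactants):
  C–C: 6 × 342 = 2052
  C–H: 20 × 417 = 8340
  O=O: 13 × 517 = 6721
  Σ(broken) = 17113 kJ
Bonds formed (products):
  C=O: 16 × 777 = 12432
  O–H: 20 × 474 = 9480
  Σ(formed) = 21912 kJ
ΔH = Σ(broken) − Σ(formed) = 17113 − 21912 = −4799 kJ

ΔH ≈ −4799 kJ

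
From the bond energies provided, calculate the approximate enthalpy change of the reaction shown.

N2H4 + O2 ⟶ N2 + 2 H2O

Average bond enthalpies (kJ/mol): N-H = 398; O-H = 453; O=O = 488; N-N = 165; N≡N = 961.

ΔH ≈ −528 kJ

Bonds broken (reactants):
  N-H: 4 × 398 = 1592
  N-N: 1 × 165 = 165
  O=O: 1 × 488 = 488
  Σ(broken) = 2245 kJ
Bonds formed (products):
  N≡N: 1 × 961 = 961
  O-H: 4 × 453 = 1812
  Σ(formed) = 2773 kJ
ΔH = Σ(broken) − Σ(formed) = 2245 − 2773 = −528 kJ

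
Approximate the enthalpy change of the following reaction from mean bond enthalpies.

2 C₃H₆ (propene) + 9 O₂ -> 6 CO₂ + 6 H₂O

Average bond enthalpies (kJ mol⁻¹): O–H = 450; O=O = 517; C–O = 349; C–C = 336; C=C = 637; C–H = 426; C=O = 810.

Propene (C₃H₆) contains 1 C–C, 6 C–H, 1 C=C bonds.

ΔH ≈ −3409 kJ

Bonds broken (reactants):
  C–C: 2 × 336 = 672
  C–H: 12 × 426 = 5112
  C=C: 2 × 637 = 1274
  O=O: 9 × 517 = 4653
  Σ(broken) = 11711 kJ
Bonds formed (products):
  C=O: 12 × 810 = 9720
  O–H: 12 × 450 = 5400
  Σ(formed) = 15120 kJ
ΔH = Σ(broken) − Σ(formed) = 11711 − 15120 = −3409 kJ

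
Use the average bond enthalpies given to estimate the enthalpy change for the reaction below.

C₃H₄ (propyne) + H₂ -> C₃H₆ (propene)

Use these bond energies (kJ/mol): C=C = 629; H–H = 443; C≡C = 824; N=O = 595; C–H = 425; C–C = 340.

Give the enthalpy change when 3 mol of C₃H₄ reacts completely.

Bonds broken (reactants):
  C≡C: 1 × 824 = 824
  C–C: 1 × 340 = 340
  C–H: 4 × 425 = 1700
  H–H: 1 × 443 = 443
  Σ(broken) = 3307 kJ
Bonds formed (products):
  C–C: 1 × 340 = 340
  C–H: 6 × 425 = 2550
  C=C: 1 × 629 = 629
  Σ(formed) = 3519 kJ
ΔH = Σ(broken) − Σ(formed) = 3307 − 3519 = −212 kJ
For 3× the reaction as written: 3 × (−212) = −636 kJ

ΔH = −636 kJ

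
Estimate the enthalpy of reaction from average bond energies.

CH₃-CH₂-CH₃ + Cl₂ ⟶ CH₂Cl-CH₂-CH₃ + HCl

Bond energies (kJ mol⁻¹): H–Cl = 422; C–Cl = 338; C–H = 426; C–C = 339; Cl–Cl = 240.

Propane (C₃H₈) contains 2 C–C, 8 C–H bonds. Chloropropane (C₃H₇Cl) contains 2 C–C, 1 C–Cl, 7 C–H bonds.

ΔH ≈ −94 kJ

Bonds broken (reactants):
  C–C: 2 × 339 = 678
  C–H: 8 × 426 = 3408
  Cl–Cl: 1 × 240 = 240
  Σ(broken) = 4326 kJ
Bonds formed (products):
  C–C: 2 × 339 = 678
  C–Cl: 1 × 338 = 338
  C–H: 7 × 426 = 2982
  H–Cl: 1 × 422 = 422
  Σ(formed) = 4420 kJ
ΔH = Σ(broken) − Σ(formed) = 4326 − 4420 = −94 kJ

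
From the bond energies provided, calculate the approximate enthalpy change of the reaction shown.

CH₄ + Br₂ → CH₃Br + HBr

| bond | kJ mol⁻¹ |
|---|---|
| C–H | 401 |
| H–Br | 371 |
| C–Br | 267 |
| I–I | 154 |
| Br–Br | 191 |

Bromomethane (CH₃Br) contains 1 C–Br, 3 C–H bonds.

ΔH ≈ −46 kJ

Bonds broken (reactants):
  Br–Br: 1 × 191 = 191
  C–H: 4 × 401 = 1604
  Σ(broken) = 1795 kJ
Bonds formed (products):
  C–Br: 1 × 267 = 267
  C–H: 3 × 401 = 1203
  H–Br: 1 × 371 = 371
  Σ(formed) = 1841 kJ
ΔH = Σ(broken) − Σ(formed) = 1795 − 1841 = −46 kJ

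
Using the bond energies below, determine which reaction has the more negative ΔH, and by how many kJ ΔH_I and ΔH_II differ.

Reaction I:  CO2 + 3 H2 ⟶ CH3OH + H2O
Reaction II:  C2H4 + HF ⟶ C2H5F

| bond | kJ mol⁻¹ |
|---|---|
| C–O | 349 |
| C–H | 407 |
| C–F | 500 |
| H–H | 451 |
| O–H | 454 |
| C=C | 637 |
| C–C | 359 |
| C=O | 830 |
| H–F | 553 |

Reaction II, by 157 kJ

Reaction I:
  Bonds broken (reactants):
    C=O: 2 × 830 = 1660
    H–H: 3 × 451 = 1353
    Σ(broken) = 3013 kJ
  Bonds formed (products):
    C–H: 3 × 407 = 1221
    C–O: 1 × 349 = 349
    O–H: 3 × 454 = 1362
    Σ(formed) = 2932 kJ
  ΔH_I = 3013 − 2932 = +81 kJ
Reaction II:
  Bonds broken (reactants):
    C–H: 4 × 407 = 1628
    C=C: 1 × 637 = 637
    H–F: 1 × 553 = 553
    Σ(broken) = 2818 kJ
  Bonds formed (products):
    C–C: 1 × 359 = 359
    C–F: 1 × 500 = 500
    C–H: 5 × 407 = 2035
    Σ(formed) = 2894 kJ
  ΔH_II = 2818 − 2894 = −76 kJ
ΔH_I − ΔH_II = +157 kJ, so reaction II has the more negative ΔH; |ΔH_I − ΔH_II| = 157 kJ.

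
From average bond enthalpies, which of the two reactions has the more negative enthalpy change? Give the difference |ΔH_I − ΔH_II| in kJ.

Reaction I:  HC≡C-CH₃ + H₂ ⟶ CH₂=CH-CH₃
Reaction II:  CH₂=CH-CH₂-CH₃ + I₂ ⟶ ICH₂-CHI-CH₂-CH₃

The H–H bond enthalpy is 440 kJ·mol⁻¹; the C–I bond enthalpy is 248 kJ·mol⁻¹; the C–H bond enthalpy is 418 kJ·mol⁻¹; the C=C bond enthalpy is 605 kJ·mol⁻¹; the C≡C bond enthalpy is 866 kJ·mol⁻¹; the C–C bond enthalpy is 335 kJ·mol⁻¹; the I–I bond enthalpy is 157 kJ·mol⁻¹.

Reaction I:
  Bonds broken (reactants):
    C≡C: 1 × 866 = 866
    C–C: 1 × 335 = 335
    C–H: 4 × 418 = 1672
    H–H: 1 × 440 = 440
    Σ(broken) = 3313 kJ
  Bonds formed (products):
    C–C: 1 × 335 = 335
    C–H: 6 × 418 = 2508
    C=C: 1 × 605 = 605
    Σ(formed) = 3448 kJ
  ΔH_I = 3313 − 3448 = −135 kJ
Reaction II:
  Bonds broken (reactants):
    C–C: 2 × 335 = 670
    C–H: 8 × 418 = 3344
    C=C: 1 × 605 = 605
    I–I: 1 × 157 = 157
    Σ(broken) = 4776 kJ
  Bonds formed (products):
    C–C: 3 × 335 = 1005
    C–H: 8 × 418 = 3344
    C–I: 2 × 248 = 496
    Σ(formed) = 4845 kJ
  ΔH_II = 4776 − 4845 = −69 kJ
ΔH_I − ΔH_II = −66 kJ, so reaction I has the more negative ΔH; |ΔH_I − ΔH_II| = 66 kJ.

Reaction I, by 66 kJ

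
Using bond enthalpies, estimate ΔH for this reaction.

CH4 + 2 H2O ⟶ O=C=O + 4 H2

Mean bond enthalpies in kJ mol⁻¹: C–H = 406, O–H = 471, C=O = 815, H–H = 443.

Bonds broken (reactants):
  C–H: 4 × 406 = 1624
  O–H: 4 × 471 = 1884
  Σ(broken) = 3508 kJ
Bonds formed (products):
  C=O: 2 × 815 = 1630
  H–H: 4 × 443 = 1772
  Σ(formed) = 3402 kJ
ΔH = Σ(broken) − Σ(formed) = 3508 − 3402 = +106 kJ

ΔH ≈ +106 kJ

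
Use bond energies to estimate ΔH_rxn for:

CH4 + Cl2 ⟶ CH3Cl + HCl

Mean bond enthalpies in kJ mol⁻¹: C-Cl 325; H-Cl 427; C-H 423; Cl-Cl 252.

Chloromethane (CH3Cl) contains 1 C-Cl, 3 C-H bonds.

Bonds broken (reactants):
  C-H: 4 × 423 = 1692
  Cl-Cl: 1 × 252 = 252
  Σ(broken) = 1944 kJ
Bonds formed (products):
  C-Cl: 1 × 325 = 325
  C-H: 3 × 423 = 1269
  H-Cl: 1 × 427 = 427
  Σ(formed) = 2021 kJ
ΔH = Σ(broken) − Σ(formed) = 1944 − 2021 = −77 kJ

ΔH ≈ −77 kJ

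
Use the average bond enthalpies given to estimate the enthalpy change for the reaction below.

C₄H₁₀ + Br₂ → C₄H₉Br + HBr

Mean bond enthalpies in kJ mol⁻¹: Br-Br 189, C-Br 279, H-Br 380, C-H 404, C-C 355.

ΔH ≈ −66 kJ

Bonds broken (reactants):
  Br-Br: 1 × 189 = 189
  C-C: 3 × 355 = 1065
  C-H: 10 × 404 = 4040
  Σ(broken) = 5294 kJ
Bonds formed (products):
  C-Br: 1 × 279 = 279
  C-C: 3 × 355 = 1065
  C-H: 9 × 404 = 3636
  H-Br: 1 × 380 = 380
  Σ(formed) = 5360 kJ
ΔH = Σ(broken) − Σ(formed) = 5294 − 5360 = −66 kJ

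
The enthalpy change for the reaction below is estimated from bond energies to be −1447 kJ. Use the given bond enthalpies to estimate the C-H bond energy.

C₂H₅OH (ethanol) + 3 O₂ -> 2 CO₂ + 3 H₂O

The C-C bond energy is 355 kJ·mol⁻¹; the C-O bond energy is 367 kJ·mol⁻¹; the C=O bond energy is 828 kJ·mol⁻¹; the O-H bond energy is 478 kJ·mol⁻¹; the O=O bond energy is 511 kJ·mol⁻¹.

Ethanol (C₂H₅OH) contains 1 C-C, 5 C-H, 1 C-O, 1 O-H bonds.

Let D be the C-H bond energy.
Σ(broken) = 1×355 + 5×D + 1×367 + 1×478 + 3×511 = 2733 + 5D
Σ(formed) = 4×828 + 6×478 = 6180
ΔH = Σ(broken) − Σ(formed) = (2733 + 5D) − (6180) = −3447 + 5D
Setting this equal to −1447 kJ gives 5D = 2000, so D = 400 kJ/mol.

D(C-H) ≈ 400 kJ/mol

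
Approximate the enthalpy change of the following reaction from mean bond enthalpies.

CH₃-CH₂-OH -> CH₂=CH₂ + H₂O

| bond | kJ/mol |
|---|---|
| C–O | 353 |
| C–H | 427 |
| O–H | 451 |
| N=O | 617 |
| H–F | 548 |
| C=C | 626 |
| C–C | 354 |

ΔH ≈ +57 kJ

Bonds broken (reactants):
  C–C: 1 × 354 = 354
  C–H: 5 × 427 = 2135
  C–O: 1 × 353 = 353
  O–H: 1 × 451 = 451
  Σ(broken) = 3293 kJ
Bonds formed (products):
  C–H: 4 × 427 = 1708
  C=C: 1 × 626 = 626
  O–H: 2 × 451 = 902
  Σ(formed) = 3236 kJ
ΔH = Σ(broken) − Σ(formed) = 3293 − 3236 = +57 kJ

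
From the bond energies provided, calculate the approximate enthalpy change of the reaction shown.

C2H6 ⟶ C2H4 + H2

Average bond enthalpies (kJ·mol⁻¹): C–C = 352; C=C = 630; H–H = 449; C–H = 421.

ΔH ≈ +115 kJ

Bonds broken (reactants):
  C–C: 1 × 352 = 352
  C–H: 6 × 421 = 2526
  Σ(broken) = 2878 kJ
Bonds formed (products):
  C–H: 4 × 421 = 1684
  C=C: 1 × 630 = 630
  H–H: 1 × 449 = 449
  Σ(formed) = 2763 kJ
ΔH = Σ(broken) − Σ(formed) = 2878 − 2763 = +115 kJ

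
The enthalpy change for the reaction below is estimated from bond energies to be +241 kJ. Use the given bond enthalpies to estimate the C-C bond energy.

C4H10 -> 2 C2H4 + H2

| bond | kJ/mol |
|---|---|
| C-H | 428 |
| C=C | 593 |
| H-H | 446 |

D(C-C) ≈ 339 kJ/mol

Let D be the C-C bond energy.
Σ(broken) = 3×D + 10×428 = 4280 + 3D
Σ(formed) = 8×428 + 2×593 + 1×446 = 5056
ΔH = Σ(broken) − Σ(formed) = (4280 + 3D) − (5056) = −776 + 3D
Setting this equal to +241 kJ gives 3D = 1017, so D = 339 kJ/mol.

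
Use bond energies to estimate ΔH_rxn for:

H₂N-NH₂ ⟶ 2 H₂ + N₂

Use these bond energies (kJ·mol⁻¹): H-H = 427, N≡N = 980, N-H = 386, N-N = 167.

ΔH ≈ −123 kJ

Bonds broken (reactants):
  N-H: 4 × 386 = 1544
  N-N: 1 × 167 = 167
  Σ(broken) = 1711 kJ
Bonds formed (products):
  H-H: 2 × 427 = 854
  N≡N: 1 × 980 = 980
  Σ(formed) = 1834 kJ
ΔH = Σ(broken) − Σ(formed) = 1711 − 1834 = −123 kJ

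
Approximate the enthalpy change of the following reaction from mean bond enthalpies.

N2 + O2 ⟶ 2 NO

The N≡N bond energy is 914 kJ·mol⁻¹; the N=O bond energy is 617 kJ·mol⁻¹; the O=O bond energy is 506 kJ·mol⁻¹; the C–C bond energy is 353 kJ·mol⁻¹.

Bonds broken (reactants):
  N≡N: 1 × 914 = 914
  O=O: 1 × 506 = 506
  Σ(broken) = 1420 kJ
Bonds formed (products):
  N=O: 2 × 617 = 1234
  Σ(formed) = 1234 kJ
ΔH = Σ(broken) − Σ(formed) = 1420 − 1234 = +186 kJ

ΔH ≈ +186 kJ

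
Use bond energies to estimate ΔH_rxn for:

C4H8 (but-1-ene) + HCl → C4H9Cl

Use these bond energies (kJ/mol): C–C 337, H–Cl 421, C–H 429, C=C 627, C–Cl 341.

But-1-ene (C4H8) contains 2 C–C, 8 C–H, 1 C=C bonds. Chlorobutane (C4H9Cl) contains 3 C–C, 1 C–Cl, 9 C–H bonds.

ΔH ≈ −59 kJ

Bonds broken (reactants):
  C–C: 2 × 337 = 674
  C–H: 8 × 429 = 3432
  C=C: 1 × 627 = 627
  H–Cl: 1 × 421 = 421
  Σ(broken) = 5154 kJ
Bonds formed (products):
  C–C: 3 × 337 = 1011
  C–Cl: 1 × 341 = 341
  C–H: 9 × 429 = 3861
  Σ(formed) = 5213 kJ
ΔH = Σ(broken) − Σ(formed) = 5154 − 5213 = −59 kJ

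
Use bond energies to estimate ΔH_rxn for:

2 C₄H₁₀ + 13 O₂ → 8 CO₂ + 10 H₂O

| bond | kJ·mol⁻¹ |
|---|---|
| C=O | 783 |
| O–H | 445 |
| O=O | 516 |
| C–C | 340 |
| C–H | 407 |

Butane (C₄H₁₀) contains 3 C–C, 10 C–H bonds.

Bonds broken (reactants):
  C–C: 6 × 340 = 2040
  C–H: 20 × 407 = 8140
  O=O: 13 × 516 = 6708
  Σ(broken) = 16888 kJ
Bonds formed (products):
  C=O: 16 × 783 = 12528
  O–H: 20 × 445 = 8900
  Σ(formed) = 21428 kJ
ΔH = Σ(broken) − Σ(formed) = 16888 − 21428 = −4540 kJ

ΔH ≈ −4540 kJ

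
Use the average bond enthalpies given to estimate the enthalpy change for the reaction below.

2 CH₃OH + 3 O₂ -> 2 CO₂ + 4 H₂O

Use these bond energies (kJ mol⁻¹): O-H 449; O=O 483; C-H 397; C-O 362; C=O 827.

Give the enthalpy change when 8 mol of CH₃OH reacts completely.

Bonds broken (reactants):
  C-H: 6 × 397 = 2382
  C-O: 2 × 362 = 724
  O-H: 2 × 449 = 898
  O=O: 3 × 483 = 1449
  Σ(broken) = 5453 kJ
Bonds formed (products):
  C=O: 4 × 827 = 3308
  O-H: 8 × 449 = 3592
  Σ(formed) = 6900 kJ
ΔH = Σ(broken) − Σ(formed) = 5453 − 6900 = −1447 kJ
For 4× the reaction as written: 4 × (−1447) = −5788 kJ

ΔH = −5788 kJ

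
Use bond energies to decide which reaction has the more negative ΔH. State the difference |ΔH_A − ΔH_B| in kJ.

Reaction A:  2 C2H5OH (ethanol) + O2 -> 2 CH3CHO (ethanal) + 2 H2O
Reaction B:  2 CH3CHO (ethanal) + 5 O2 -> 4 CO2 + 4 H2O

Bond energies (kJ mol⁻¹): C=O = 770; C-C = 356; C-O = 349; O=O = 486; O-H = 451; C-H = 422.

Reaction B, by 1296 kJ

Reaction A:
  Bonds broken (reactants):
    C-C: 2 × 356 = 712
    C-H: 10 × 422 = 4220
    C-O: 2 × 349 = 698
    O-H: 2 × 451 = 902
    O=O: 1 × 486 = 486
    Σ(broken) = 7018 kJ
  Bonds formed (products):
    C-C: 2 × 356 = 712
    C-H: 8 × 422 = 3376
    C=O: 2 × 770 = 1540
    O-H: 4 × 451 = 1804
    Σ(formed) = 7432 kJ
  ΔH_A = 7018 − 7432 = −414 kJ
Reaction B:
  Bonds broken (reactants):
    C-C: 2 × 356 = 712
    C-H: 8 × 422 = 3376
    C=O: 2 × 770 = 1540
    O=O: 5 × 486 = 2430
    Σ(broken) = 8058 kJ
  Bonds formed (products):
    C=O: 8 × 770 = 6160
    O-H: 8 × 451 = 3608
    Σ(formed) = 9768 kJ
  ΔH_B = 8058 − 9768 = −1710 kJ
ΔH_A − ΔH_B = +1296 kJ, so reaction B has the more negative ΔH; |ΔH_A − ΔH_B| = 1296 kJ.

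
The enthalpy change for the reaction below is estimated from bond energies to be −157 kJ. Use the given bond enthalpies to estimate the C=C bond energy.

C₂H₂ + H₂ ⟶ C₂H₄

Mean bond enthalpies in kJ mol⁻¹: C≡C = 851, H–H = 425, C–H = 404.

Let D be the C=C bond energy.
Σ(broken) = 1×851 + 2×404 + 1×425 = 2084
Σ(formed) = 4×404 + 1×D = 1616 + D
ΔH = Σ(broken) − Σ(formed) = (2084) − (1616 + D) = +468 − D
Setting this equal to −157 kJ gives D = 625 kJ/mol.

D(C=C) ≈ 625 kJ/mol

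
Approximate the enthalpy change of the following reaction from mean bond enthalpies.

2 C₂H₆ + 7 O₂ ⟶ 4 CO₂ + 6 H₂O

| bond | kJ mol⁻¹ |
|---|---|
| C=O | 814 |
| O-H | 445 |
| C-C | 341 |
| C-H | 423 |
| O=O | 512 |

Bonds broken (reactants):
  C-C: 2 × 341 = 682
  C-H: 12 × 423 = 5076
  O=O: 7 × 512 = 3584
  Σ(broken) = 9342 kJ
Bonds formed (products):
  C=O: 8 × 814 = 6512
  O-H: 12 × 445 = 5340
  Σ(formed) = 11852 kJ
ΔH = Σ(broken) − Σ(formed) = 9342 − 11852 = −2510 kJ

ΔH ≈ −2510 kJ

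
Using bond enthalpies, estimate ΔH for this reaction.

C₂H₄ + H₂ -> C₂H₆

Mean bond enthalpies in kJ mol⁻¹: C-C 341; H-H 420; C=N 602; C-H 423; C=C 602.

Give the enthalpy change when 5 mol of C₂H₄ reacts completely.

Bonds broken (reactants):
  C-H: 4 × 423 = 1692
  C=C: 1 × 602 = 602
  H-H: 1 × 420 = 420
  Σ(broken) = 2714 kJ
Bonds formed (products):
  C-C: 1 × 341 = 341
  C-H: 6 × 423 = 2538
  Σ(formed) = 2879 kJ
ΔH = Σ(broken) − Σ(formed) = 2714 − 2879 = −165 kJ
For 5× the reaction as written: 5 × (−165) = −825 kJ

ΔH = −825 kJ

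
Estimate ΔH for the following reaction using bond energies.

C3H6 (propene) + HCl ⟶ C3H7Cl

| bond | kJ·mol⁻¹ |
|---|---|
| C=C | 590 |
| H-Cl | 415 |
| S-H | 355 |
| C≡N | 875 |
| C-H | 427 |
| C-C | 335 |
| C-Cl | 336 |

ΔH ≈ −93 kJ

Bonds broken (reactants):
  C-C: 1 × 335 = 335
  C-H: 6 × 427 = 2562
  C=C: 1 × 590 = 590
  H-Cl: 1 × 415 = 415
  Σ(broken) = 3902 kJ
Bonds formed (products):
  C-C: 2 × 335 = 670
  C-Cl: 1 × 336 = 336
  C-H: 7 × 427 = 2989
  Σ(formed) = 3995 kJ
ΔH = Σ(broken) − Σ(formed) = 3902 − 3995 = −93 kJ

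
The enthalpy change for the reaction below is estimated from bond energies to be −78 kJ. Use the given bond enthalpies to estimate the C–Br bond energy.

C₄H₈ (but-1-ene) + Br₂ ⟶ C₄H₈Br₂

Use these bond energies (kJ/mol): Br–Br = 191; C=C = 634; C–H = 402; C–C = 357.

Let D be the C–Br bond energy.
Σ(broken) = 1×191 + 2×357 + 8×402 + 1×634 = 4755
Σ(formed) = 2×D + 3×357 + 8×402 = 4287 + 2D
ΔH = Σ(broken) − Σ(formed) = (4755) − (4287 + 2D) = +468 − 2D
Setting this equal to −78 kJ gives 2D = 546, so D = 273 kJ/mol.

D(C–Br) ≈ 273 kJ/mol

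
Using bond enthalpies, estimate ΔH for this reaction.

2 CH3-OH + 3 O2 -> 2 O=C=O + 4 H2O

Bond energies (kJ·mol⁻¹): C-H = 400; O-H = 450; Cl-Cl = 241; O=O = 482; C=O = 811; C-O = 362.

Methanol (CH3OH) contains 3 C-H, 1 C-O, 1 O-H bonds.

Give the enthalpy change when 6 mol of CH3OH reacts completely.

Bonds broken (reactants):
  C-H: 6 × 400 = 2400
  C-O: 2 × 362 = 724
  O-H: 2 × 450 = 900
  O=O: 3 × 482 = 1446
  Σ(broken) = 5470 kJ
Bonds formed (products):
  C=O: 4 × 811 = 3244
  O-H: 8 × 450 = 3600
  Σ(formed) = 6844 kJ
ΔH = Σ(broken) − Σ(formed) = 5470 − 6844 = −1374 kJ
For 3× the reaction as written: 3 × (−1374) = −4122 kJ

ΔH = −4122 kJ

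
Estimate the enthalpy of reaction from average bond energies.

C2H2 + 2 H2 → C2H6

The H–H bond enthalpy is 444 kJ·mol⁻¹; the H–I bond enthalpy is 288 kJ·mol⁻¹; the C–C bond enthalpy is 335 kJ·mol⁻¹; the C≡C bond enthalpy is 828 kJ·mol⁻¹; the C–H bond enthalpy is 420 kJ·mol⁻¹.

ΔH ≈ −299 kJ

Bonds broken (reactants):
  C≡C: 1 × 828 = 828
  C–H: 2 × 420 = 840
  H–H: 2 × 444 = 888
  Σ(broken) = 2556 kJ
Bonds formed (products):
  C–C: 1 × 335 = 335
  C–H: 6 × 420 = 2520
  Σ(formed) = 2855 kJ
ΔH = Σ(broken) − Σ(formed) = 2556 − 2855 = −299 kJ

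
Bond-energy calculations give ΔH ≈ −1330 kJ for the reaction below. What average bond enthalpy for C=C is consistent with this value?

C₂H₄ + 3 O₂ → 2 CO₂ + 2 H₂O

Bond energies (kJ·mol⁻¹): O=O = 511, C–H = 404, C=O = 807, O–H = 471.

Let D be the C=C bond energy.
Σ(broken) = 4×404 + 1×D + 3×511 = 3149 + D
Σ(formed) = 4×807 + 4×471 = 5112
ΔH = Σ(broken) − Σ(formed) = (3149 + D) − (5112) = −1963 + D
Setting this equal to −1330 kJ gives D = 633 kJ/mol.

D(C=C) ≈ 633 kJ/mol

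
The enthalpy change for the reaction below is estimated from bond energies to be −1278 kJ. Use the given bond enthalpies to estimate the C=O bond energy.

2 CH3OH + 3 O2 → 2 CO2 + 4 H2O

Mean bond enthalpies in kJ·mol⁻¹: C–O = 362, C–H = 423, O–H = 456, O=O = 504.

D(C=O) ≈ 829 kJ/mol

Let D be the C=O bond energy.
Σ(broken) = 6×423 + 2×362 + 2×456 + 3×504 = 5686
Σ(formed) = 4×D + 8×456 = 3648 + 4D
ΔH = Σ(broken) − Σ(formed) = (5686) − (3648 + 4D) = +2038 − 4D
Setting this equal to −1278 kJ gives 4D = 3316, so D = 829 kJ/mol.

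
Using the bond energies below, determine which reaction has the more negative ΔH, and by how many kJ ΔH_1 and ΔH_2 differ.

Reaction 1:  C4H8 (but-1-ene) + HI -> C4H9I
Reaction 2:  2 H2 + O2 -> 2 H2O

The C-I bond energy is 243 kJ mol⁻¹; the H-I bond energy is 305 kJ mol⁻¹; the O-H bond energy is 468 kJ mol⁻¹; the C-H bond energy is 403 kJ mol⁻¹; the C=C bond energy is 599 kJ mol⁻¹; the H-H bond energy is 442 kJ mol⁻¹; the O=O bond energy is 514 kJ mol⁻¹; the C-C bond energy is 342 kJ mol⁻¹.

Reaction 1:
  Bonds broken (reactants):
    C-C: 2 × 342 = 684
    C-H: 8 × 403 = 3224
    C=C: 1 × 599 = 599
    H-I: 1 × 305 = 305
    Σ(broken) = 4812 kJ
  Bonds formed (products):
    C-C: 3 × 342 = 1026
    C-H: 9 × 403 = 3627
    C-I: 1 × 243 = 243
    Σ(formed) = 4896 kJ
  ΔH_1 = 4812 − 4896 = −84 kJ
Reaction 2:
  Bonds broken (reactants):
    H-H: 2 × 442 = 884
    O=O: 1 × 514 = 514
    Σ(broken) = 1398 kJ
  Bonds formed (products):
    O-H: 4 × 468 = 1872
    Σ(formed) = 1872 kJ
  ΔH_2 = 1398 − 1872 = −474 kJ
ΔH_1 − ΔH_2 = +390 kJ, so reaction 2 has the more negative ΔH; |ΔH_1 − ΔH_2| = 390 kJ.

Reaction 2, by 390 kJ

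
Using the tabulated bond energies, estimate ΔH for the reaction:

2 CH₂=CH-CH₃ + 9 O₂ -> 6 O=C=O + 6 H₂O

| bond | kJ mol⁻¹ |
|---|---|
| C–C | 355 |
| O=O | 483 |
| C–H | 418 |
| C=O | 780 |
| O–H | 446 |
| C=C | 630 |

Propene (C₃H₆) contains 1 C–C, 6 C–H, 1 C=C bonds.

ΔH ≈ −3379 kJ

Bonds broken (reactants):
  C–C: 2 × 355 = 710
  C–H: 12 × 418 = 5016
  C=C: 2 × 630 = 1260
  O=O: 9 × 483 = 4347
  Σ(broken) = 11333 kJ
Bonds formed (products):
  C=O: 12 × 780 = 9360
  O–H: 12 × 446 = 5352
  Σ(formed) = 14712 kJ
ΔH = Σ(broken) − Σ(formed) = 11333 − 14712 = −3379 kJ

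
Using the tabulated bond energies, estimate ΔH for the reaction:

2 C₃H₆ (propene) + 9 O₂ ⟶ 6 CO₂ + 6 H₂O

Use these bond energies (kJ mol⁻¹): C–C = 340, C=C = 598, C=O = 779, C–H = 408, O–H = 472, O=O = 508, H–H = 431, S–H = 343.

Bonds broken (reactants):
  C–C: 2 × 340 = 680
  C–H: 12 × 408 = 4896
  C=C: 2 × 598 = 1196
  O=O: 9 × 508 = 4572
  Σ(broken) = 11344 kJ
Bonds formed (products):
  C=O: 12 × 779 = 9348
  O–H: 12 × 472 = 5664
  Σ(formed) = 15012 kJ
ΔH = Σ(broken) − Σ(formed) = 11344 − 15012 = −3668 kJ

ΔH ≈ −3668 kJ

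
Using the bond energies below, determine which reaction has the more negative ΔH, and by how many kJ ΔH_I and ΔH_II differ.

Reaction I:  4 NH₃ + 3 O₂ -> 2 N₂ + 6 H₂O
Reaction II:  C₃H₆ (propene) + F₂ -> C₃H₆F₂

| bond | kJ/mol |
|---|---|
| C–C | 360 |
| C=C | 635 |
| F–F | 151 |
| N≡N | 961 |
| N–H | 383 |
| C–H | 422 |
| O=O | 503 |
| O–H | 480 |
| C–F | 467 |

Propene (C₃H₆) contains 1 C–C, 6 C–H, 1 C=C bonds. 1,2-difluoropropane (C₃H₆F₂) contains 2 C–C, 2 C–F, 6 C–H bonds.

Reaction I:
  Bonds broken (reactants):
    N–H: 12 × 383 = 4596
    O=O: 3 × 503 = 1509
    Σ(broken) = 6105 kJ
  Bonds formed (products):
    N≡N: 2 × 961 = 1922
    O–H: 12 × 480 = 5760
    Σ(formed) = 7682 kJ
  ΔH_I = 6105 − 7682 = −1577 kJ
Reaction II:
  Bonds broken (reactants):
    C–C: 1 × 360 = 360
    C–H: 6 × 422 = 2532
    C=C: 1 × 635 = 635
    F–F: 1 × 151 = 151
    Σ(broken) = 3678 kJ
  Bonds formed (products):
    C–C: 2 × 360 = 720
    C–F: 2 × 467 = 934
    C–H: 6 × 422 = 2532
    Σ(formed) = 4186 kJ
  ΔH_II = 3678 − 4186 = −508 kJ
ΔH_I − ΔH_II = −1069 kJ, so reaction I has the more negative ΔH; |ΔH_I − ΔH_II| = 1069 kJ.

Reaction I, by 1069 kJ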